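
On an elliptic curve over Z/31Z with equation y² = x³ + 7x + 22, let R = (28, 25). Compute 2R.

(8, 1)

tangent at (28, 25): λ = (3·28² + 7)/(2·25) ≡ 3/19. 19⁻¹ ≡ 18 (mod 31), so λ ≡ 3·18 ≡ 23.
  x = λ² - 28 - 28 = 529 - 56 ≡ 8; y = λ·(28 - 8) - 25 ≡ 1. → (8, 1)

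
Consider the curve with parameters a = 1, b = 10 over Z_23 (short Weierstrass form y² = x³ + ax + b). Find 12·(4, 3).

O

Write P = (4, 3).
Repeated addition: build up to 12P.
2P: tangent at (4, 3): λ = (3·4² + 1)/(2·3) ≡ 3/6. 6⁻¹ ≡ 4 (mod 23), so λ ≡ 3·4 ≡ 12.
  x = λ² - 4 - 4 = 144 - 8 ≡ 21; y = λ·(4 - 21) - 3 ≡ 0. → (21, 0)
3P: (21, 0) + (4, 3). λ = (3 - 0)/(4 - 21) ≡ 3/6 mod 23. 6⁻¹ ≡ 4 (mod 23) since 6·4 = 24 ≡ 1, so λ ≡ 12.
  x = λ² - 21 - 4 = 144 - 25 ≡ 4; y = λ·(21 - 4) - 0 ≡ 20. → (4, 20)
4P: (4, 20) + (4, 3): same x and y₁ ≡ -y₂, so the sum is O.
5P: O + (4, 3) = (4, 3) (identity).
6P: tangent at (4, 3): λ = (3·4² + 1)/(2·3) ≡ 3/6. 6⁻¹ ≡ 4 (mod 23), so λ ≡ 3·4 ≡ 12.
  x = λ² - 4 - 4 = 144 - 8 ≡ 21; y = λ·(4 - 21) - 3 ≡ 0. → (21, 0)
7P: (21, 0) + (4, 3). λ = (3 - 0)/(4 - 21) ≡ 3/6 mod 23. 6⁻¹ ≡ 4 (mod 23), so λ ≡ 12.
  x = λ² - 21 - 4 = 144 - 25 ≡ 4; y = λ·(21 - 4) - 0 ≡ 20. → (4, 20)
8P: (4, 20) + (4, 3): same x and y₁ ≡ -y₂, so the sum is O.
9P: O + (4, 3) = (4, 3) (identity).
10P: tangent at (4, 3): λ = (3·4² + 1)/(2·3) ≡ 3/6. 6⁻¹ ≡ 4 (mod 23) since 6·4 = 24 ≡ 1, so λ ≡ 3·4 ≡ 12.
  x = λ² - 4 - 4 = 144 - 8 ≡ 21; y = λ·(4 - 21) - 3 ≡ 0. → (21, 0)
11P: (21, 0) + (4, 3). λ = (3 - 0)/(4 - 21) ≡ 3/6 mod 23. 6⁻¹ ≡ 4 (mod 23) since 6·4 = 24 ≡ 1, so λ ≡ 12.
  x = λ² - 21 - 4 = 144 - 25 ≡ 4; y = λ·(21 - 4) - 0 ≡ 20. → (4, 20)
12P: (4, 20) + (4, 3): same x and y₁ ≡ -y₂, so the sum is O.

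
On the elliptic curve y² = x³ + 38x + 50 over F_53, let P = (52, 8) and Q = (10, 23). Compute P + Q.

(52, 8) + (10, 23). λ = (23 - 8)/(10 - 52) ≡ 15/11 mod 53. 11⁻¹ ≡ 29 (mod 53), so λ ≡ 11.
  x = λ² - 52 - 10 = 121 - 62 ≡ 6; y = λ·(52 - 6) - 8 ≡ 21. → (6, 21)

(6, 21)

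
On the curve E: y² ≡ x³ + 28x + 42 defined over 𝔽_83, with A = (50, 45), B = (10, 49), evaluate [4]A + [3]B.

First 4A:
Double-and-add on 4 = (100)₂. Start with A = (50, 45) for the leading 1-bit.
double: tangent at (50, 45): λ = (3·50² + 28)/(2·45) ≡ 58/7. 7⁻¹ ≡ 12 (mod 83) since 7·12 = 84 ≡ 1, so λ ≡ 58·12 ≡ 32.
  x = λ² - 50 - 50 = 1024 - 100 ≡ 11; y = λ·(50 - 11) - 45 ≡ 41. → (11, 41)
double: tangent at (11, 41): λ = (3·11² + 28)/(2·41) ≡ 59/82. 82⁻¹ ≡ 82 (mod 83), so λ ≡ 59·82 ≡ 24.
  x = λ² - 11 - 11 = 576 - 22 ≡ 56; y = λ·(11 - 56) - 41 ≡ 41. → (56, 41)
4A = (56, 41).
Next 3B:
Repeated addition: build up to 3B.
2B: tangent at (10, 49): λ = (3·10² + 28)/(2·49) ≡ 79/15. 15⁻¹ ≡ 72 (mod 83) since 15·72 = 1080 ≡ 1, so λ ≡ 79·72 ≡ 44.
  x = λ² - 10 - 10 = 1936 - 20 ≡ 7; y = λ·(10 - 7) - 49 ≡ 0. → (7, 0)
3B: (7, 0) + (10, 49). λ = (49 - 0)/(10 - 7) ≡ 49/3 mod 83. 3⁻¹ ≡ 28 (mod 83) since 3·28 = 84 ≡ 1, so λ ≡ 44.
  x = λ² - 7 - 10 = 1936 - 17 ≡ 10; y = λ·(7 - 10) - 0 ≡ 34. → (10, 34)
3B = (10, 34).
Finally 4A + 3B:
(56, 41) + (10, 34). λ = (34 - 41)/(10 - 56) ≡ 76/37 mod 83. 37⁻¹ ≡ 9 (mod 83) since 37·9 = 333 ≡ 1, so λ ≡ 20.
  x = λ² - 56 - 10 = 400 - 66 ≡ 2; y = λ·(56 - 2) - 41 ≡ 43. → (2, 43)

(2, 43)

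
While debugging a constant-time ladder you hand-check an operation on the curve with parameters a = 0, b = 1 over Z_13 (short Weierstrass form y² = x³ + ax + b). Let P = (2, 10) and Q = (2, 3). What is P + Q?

The two points share x = 2 and their y-coordinates satisfy 10 + 3 ≡ 0 (mod 13), so they are inverses. Their sum is the point at infinity.

O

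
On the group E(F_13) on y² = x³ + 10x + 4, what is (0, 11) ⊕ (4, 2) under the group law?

(0, 11) + (4, 2). λ = (2 - 11)/(4 - 0) ≡ 4/4 mod 13. 4⁻¹ ≡ 10 (mod 13), so λ ≡ 1.
  x = λ² - 0 - 4 = 1 - 4 ≡ 10; y = λ·(0 - 10) - 11 ≡ 5. → (10, 5)

(10, 5)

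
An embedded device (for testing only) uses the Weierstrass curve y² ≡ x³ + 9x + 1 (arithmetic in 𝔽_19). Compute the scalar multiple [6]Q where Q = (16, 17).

(3, 13)

Repeated addition: build up to 6Q.
2Q: tangent at (16, 17): λ = (3·16² + 9)/(2·17) ≡ 17/15. 15⁻¹ ≡ 14 (mod 19), so λ ≡ 17·14 ≡ 10.
  x = λ² - 16 - 16 = 100 - 32 ≡ 11; y = λ·(16 - 11) - 17 ≡ 14. → (11, 14)
3Q: (11, 14) + (16, 17). λ = (17 - 14)/(16 - 11) ≡ 3/5 mod 19. 5⁻¹ ≡ 4 (mod 19), so λ ≡ 12.
  x = λ² - 11 - 16 = 144 - 27 ≡ 3; y = λ·(11 - 3) - 14 ≡ 6. → (3, 6)
4Q: (3, 6) + (16, 17). λ = (17 - 6)/(16 - 3) ≡ 11/13 mod 19. 13⁻¹ ≡ 3 (mod 19), so λ ≡ 14.
  x = λ² - 3 - 16 = 196 - 19 ≡ 6; y = λ·(3 - 6) - 6 ≡ 9. → (6, 9)
5Q: (6, 9) + (16, 17). λ = (17 - 9)/(16 - 6) ≡ 8/10 mod 19. 10⁻¹ ≡ 2 (mod 19) since 10·2 = 20 ≡ 1, so λ ≡ 16.
  x = λ² - 6 - 16 = 256 - 22 ≡ 6; y = λ·(6 - 6) - 9 ≡ 10. → (6, 10)
6Q: (6, 10) + (16, 17). λ = (17 - 10)/(16 - 6) ≡ 7/10 mod 19. 10⁻¹ ≡ 2 (mod 19), so λ ≡ 14.
  x = λ² - 6 - 16 = 196 - 22 ≡ 3; y = λ·(6 - 3) - 10 ≡ 13. → (3, 13)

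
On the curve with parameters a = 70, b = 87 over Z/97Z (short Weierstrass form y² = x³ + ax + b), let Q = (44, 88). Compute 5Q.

(96, 93)

Repeated addition: build up to 5Q.
2Q: tangent at (44, 88): λ = (3·44² + 70)/(2·88) ≡ 58/79. 79⁻¹ ≡ 70 (mod 97) since 79·70 = 5530 ≡ 1, so λ ≡ 58·70 ≡ 83.
  x = λ² - 44 - 44 = 6889 - 88 ≡ 11; y = λ·(44 - 11) - 88 ≡ 32. → (11, 32)
3Q: (11, 32) + (44, 88). λ = (88 - 32)/(44 - 11) ≡ 56/33 mod 97. 33⁻¹ ≡ 50 (mod 97) since 33·50 = 1650 ≡ 1, so λ ≡ 84.
  x = λ² - 11 - 44 = 7056 - 55 ≡ 17; y = λ·(11 - 17) - 32 ≡ 46. → (17, 46)
4Q: (17, 46) + (44, 88). λ = (88 - 46)/(44 - 17) ≡ 42/27 mod 97. 27⁻¹ ≡ 18 (mod 97), so λ ≡ 77.
  x = λ² - 17 - 44 = 5929 - 61 ≡ 48; y = λ·(17 - 48) - 46 ≡ 89. → (48, 89)
5Q: (48, 89) + (44, 88). λ = (88 - 89)/(44 - 48) ≡ 96/93 mod 97. 93⁻¹ ≡ 24 (mod 97) since 93·24 = 2232 ≡ 1, so λ ≡ 73.
  x = λ² - 48 - 44 = 5329 - 92 ≡ 96; y = λ·(48 - 96) - 89 ≡ 93. → (96, 93)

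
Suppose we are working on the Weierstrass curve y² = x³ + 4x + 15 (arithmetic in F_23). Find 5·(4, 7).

Write Q = (4, 7).
Double-and-add on 5 = (101)₂. Start with Q = (4, 7) for the leading 1-bit.
double: tangent at (4, 7): λ = (3·4² + 4)/(2·7) ≡ 6/14. 14⁻¹ ≡ 5 (mod 23), so λ ≡ 6·5 ≡ 7.
  x = λ² - 4 - 4 = 49 - 8 ≡ 18; y = λ·(4 - 18) - 7 ≡ 10. → (18, 10)
double: tangent at (18, 10): λ = (3·18² + 4)/(2·10) ≡ 10/20. 20⁻¹ ≡ 15 (mod 23), so λ ≡ 10·15 ≡ 12.
  x = λ² - 18 - 18 = 144 - 36 ≡ 16; y = λ·(18 - 16) - 10 ≡ 14. → (16, 14)
add Q: (16, 14) + (4, 7). λ = (7 - 14)/(4 - 16) ≡ 16/11 mod 23. 11⁻¹ ≡ 21 (mod 23) since 11·21 = 231 ≡ 1, so λ ≡ 14.
  x = λ² - 16 - 4 = 196 - 20 ≡ 15; y = λ·(16 - 15) - 14 ≡ 0. → (15, 0)

(15, 0)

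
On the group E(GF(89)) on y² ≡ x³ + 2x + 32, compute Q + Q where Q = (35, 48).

(35, 41)

tangent at (35, 48): λ = (3·35² + 2)/(2·48) ≡ 28/7. 7⁻¹ ≡ 51 (mod 89) since 7·51 = 357 ≡ 1, so λ ≡ 28·51 ≡ 4.
  x = λ² - 35 - 35 = 16 - 70 ≡ 35; y = λ·(35 - 35) - 48 ≡ 41. → (35, 41)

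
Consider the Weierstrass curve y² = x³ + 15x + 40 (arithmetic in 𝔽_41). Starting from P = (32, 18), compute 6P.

(12, 29)

Repeated addition: build up to 6P.
2P: tangent at (32, 18): λ = (3·32² + 15)/(2·18) ≡ 12/36. 36⁻¹ ≡ 8 (mod 41), so λ ≡ 12·8 ≡ 14.
  x = λ² - 32 - 32 = 196 - 64 ≡ 9; y = λ·(32 - 9) - 18 ≡ 17. → (9, 17)
3P: (9, 17) + (32, 18). λ = (18 - 17)/(32 - 9) ≡ 1/23 mod 41. 23⁻¹ ≡ 25 (mod 41), so λ ≡ 25.
  x = λ² - 9 - 32 = 625 - 41 ≡ 10; y = λ·(9 - 10) - 17 ≡ 40. → (10, 40)
4P: (10, 40) + (32, 18). λ = (18 - 40)/(32 - 10) ≡ 19/22 mod 41. 22⁻¹ ≡ 28 (mod 41), so λ ≡ 40.
  x = λ² - 10 - 32 = 1600 - 42 ≡ 0; y = λ·(10 - 0) - 40 ≡ 32. → (0, 32)
5P: (0, 32) + (32, 18). λ = (18 - 32)/(32 - 0) ≡ 27/32 mod 41. 32⁻¹ ≡ 9 (mod 41) since 32·9 = 288 ≡ 1, so λ ≡ 38.
  x = λ² - 0 - 32 = 1444 - 32 ≡ 18; y = λ·(0 - 18) - 32 ≡ 22. → (18, 22)
6P: (18, 22) + (32, 18). λ = (18 - 22)/(32 - 18) ≡ 37/14 mod 41. 14⁻¹ ≡ 3 (mod 41), so λ ≡ 29.
  x = λ² - 18 - 32 = 841 - 50 ≡ 12; y = λ·(18 - 12) - 22 ≡ 29. → (12, 29)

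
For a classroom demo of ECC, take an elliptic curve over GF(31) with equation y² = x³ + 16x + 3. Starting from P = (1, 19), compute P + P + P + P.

Repeated addition: build up to 4P.
2P: tangent at (1, 19): λ = (3·1² + 16)/(2·19) ≡ 19/7. 7⁻¹ ≡ 9 (mod 31), so λ ≡ 19·9 ≡ 16.
  x = λ² - 1 - 1 = 256 - 2 ≡ 6; y = λ·(1 - 6) - 19 ≡ 25. → (6, 25)
3P: (6, 25) + (1, 19). λ = (19 - 25)/(1 - 6) ≡ 25/26 mod 31. 26⁻¹ ≡ 6 (mod 31), so λ ≡ 26.
  x = λ² - 6 - 1 = 676 - 7 ≡ 18; y = λ·(6 - 18) - 25 ≡ 4. → (18, 4)
4P: (18, 4) + (1, 19). λ = (19 - 4)/(1 - 18) ≡ 15/14 mod 31. 14⁻¹ ≡ 20 (mod 31), so λ ≡ 21.
  x = λ² - 18 - 1 = 441 - 19 ≡ 19; y = λ·(18 - 19) - 4 ≡ 6. → (19, 6)

(19, 6)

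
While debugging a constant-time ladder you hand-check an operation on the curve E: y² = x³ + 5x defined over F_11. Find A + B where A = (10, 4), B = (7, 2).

(3, 8)

(10, 4) + (7, 2). λ = (2 - 4)/(7 - 10) ≡ 9/8 mod 11. 8⁻¹ ≡ 7 (mod 11), so λ ≡ 8.
  x = λ² - 10 - 7 = 64 - 17 ≡ 3; y = λ·(10 - 3) - 4 ≡ 8. → (3, 8)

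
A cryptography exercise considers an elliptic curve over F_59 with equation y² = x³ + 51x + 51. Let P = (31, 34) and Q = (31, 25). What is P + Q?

O

The two points share x = 31 and their y-coordinates satisfy 34 + 25 ≡ 0 (mod 59), so they are inverses. Their sum is the point at infinity.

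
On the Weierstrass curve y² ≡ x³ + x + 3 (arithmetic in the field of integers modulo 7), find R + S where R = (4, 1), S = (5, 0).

(4, 1) + (5, 0). λ = (0 - 1)/(5 - 4) ≡ 6/1 mod 7. 1⁻¹ ≡ 1 (mod 7), so λ ≡ 6.
  x = λ² - 4 - 5 = 36 - 9 ≡ 6; y = λ·(4 - 6) - 1 ≡ 1. → (6, 1)

(6, 1)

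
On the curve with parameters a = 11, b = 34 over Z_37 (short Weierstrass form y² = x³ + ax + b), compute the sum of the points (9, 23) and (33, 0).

(9, 23) + (33, 0). λ = (0 - 23)/(33 - 9) ≡ 14/24 mod 37. 24⁻¹ ≡ 17 (mod 37), so λ ≡ 16.
  x = λ² - 9 - 33 = 256 - 42 ≡ 29; y = λ·(9 - 29) - 23 ≡ 27. → (29, 27)

(29, 27)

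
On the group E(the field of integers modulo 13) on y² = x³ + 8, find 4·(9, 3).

Write P = (9, 3).
Repeated addition: build up to 4P.
2P: tangent at (9, 3): λ = (3·9² + 0)/(2·3) ≡ 9/6. 6⁻¹ ≡ 11 (mod 13), so λ ≡ 9·11 ≡ 8.
  x = λ² - 9 - 9 = 64 - 18 ≡ 7; y = λ·(9 - 7) - 3 ≡ 0. → (7, 0)
3P: (7, 0) + (9, 3). λ = (3 - 0)/(9 - 7) ≡ 3/2 mod 13. 2⁻¹ ≡ 7 (mod 13), so λ ≡ 8.
  x = λ² - 7 - 9 = 64 - 16 ≡ 9; y = λ·(7 - 9) - 0 ≡ 10. → (9, 10)
4P: (9, 10) + (9, 3): same x and y₁ ≡ -y₂, so the sum is O.

O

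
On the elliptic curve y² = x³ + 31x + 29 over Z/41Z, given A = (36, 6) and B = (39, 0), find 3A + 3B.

First 3A:
Repeated addition: build up to 3A.
2A: tangent at (36, 6): λ = (3·36² + 31)/(2·6) ≡ 24/12. 12⁻¹ ≡ 24 (mod 41) since 12·24 = 288 ≡ 1, so λ ≡ 24·24 ≡ 2.
  x = λ² - 36 - 36 = 4 - 72 ≡ 14; y = λ·(36 - 14) - 6 ≡ 38. → (14, 38)
3A: (14, 38) + (36, 6). λ = (6 - 38)/(36 - 14) ≡ 9/22 mod 41. 22⁻¹ ≡ 28 (mod 41), so λ ≡ 6.
  x = λ² - 14 - 36 = 36 - 50 ≡ 27; y = λ·(14 - 27) - 38 ≡ 7. → (27, 7)
3A = (27, 7).
Next 3B:
Repeated addition: build up to 3B.
2B: (39, 0) + (39, 0): same x and y₁ ≡ -y₂, so the sum is O.
3B: O + (39, 0) = (39, 0) (identity).
3B = (39, 0).
Finally 3A + 3B:
(27, 7) + (39, 0). λ = (0 - 7)/(39 - 27) ≡ 34/12 mod 41. 12⁻¹ ≡ 24 (mod 41), so λ ≡ 37.
  x = λ² - 27 - 39 = 1369 - 66 ≡ 32; y = λ·(27 - 32) - 7 ≡ 13. → (32, 13)

(32, 13)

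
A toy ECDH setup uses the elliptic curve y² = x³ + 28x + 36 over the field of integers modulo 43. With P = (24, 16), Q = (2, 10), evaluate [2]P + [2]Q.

First 2P:
Repeated addition: build up to 2P.
2P: tangent at (24, 16): λ = (3·24² + 28)/(2·16) ≡ 36/32. 32⁻¹ ≡ 39 (mod 43) since 32·39 = 1248 ≡ 1, so λ ≡ 36·39 ≡ 28.
  x = λ² - 24 - 24 = 784 - 48 ≡ 5; y = λ·(24 - 5) - 16 ≡ 0. → (5, 0)
2P = (5, 0).
Next 2Q:
Repeated addition: build up to 2Q.
2Q: tangent at (2, 10): λ = (3·2² + 28)/(2·10) ≡ 40/20. 20⁻¹ ≡ 28 (mod 43), so λ ≡ 40·28 ≡ 2.
  x = λ² - 2 - 2 = 4 - 4 ≡ 0; y = λ·(2 - 0) - 10 ≡ 37. → (0, 37)
2Q = (0, 37).
Finally 2P + 2Q:
(5, 0) + (0, 37). λ = (37 - 0)/(0 - 5) ≡ 37/38 mod 43. 38⁻¹ ≡ 17 (mod 43), so λ ≡ 27.
  x = λ² - 5 - 0 = 729 - 5 ≡ 36; y = λ·(5 - 36) - 0 ≡ 23. → (36, 23)

(36, 23)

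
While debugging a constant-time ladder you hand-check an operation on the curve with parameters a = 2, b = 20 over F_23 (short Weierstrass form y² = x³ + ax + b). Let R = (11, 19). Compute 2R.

tangent at (11, 19): λ = (3·11² + 2)/(2·19) ≡ 20/15. 15⁻¹ ≡ 20 (mod 23), so λ ≡ 20·20 ≡ 9.
  x = λ² - 11 - 11 = 81 - 22 ≡ 13; y = λ·(11 - 13) - 19 ≡ 9. → (13, 9)

(13, 9)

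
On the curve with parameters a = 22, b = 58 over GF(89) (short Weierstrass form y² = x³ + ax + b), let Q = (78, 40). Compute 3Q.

Repeated addition: build up to 3Q.
2Q: tangent at (78, 40): λ = (3·78² + 22)/(2·40) ≡ 29/80. 80⁻¹ ≡ 79 (mod 89), so λ ≡ 29·79 ≡ 66.
  x = λ² - 78 - 78 = 4356 - 156 ≡ 17; y = λ·(78 - 17) - 40 ≡ 70. → (17, 70)
3Q: (17, 70) + (78, 40). λ = (40 - 70)/(78 - 17) ≡ 59/61 mod 89. 61⁻¹ ≡ 54 (mod 89) since 61·54 = 3294 ≡ 1, so λ ≡ 71.
  x = λ² - 17 - 78 = 5041 - 95 ≡ 51; y = λ·(17 - 51) - 70 ≡ 8. → (51, 8)

(51, 8)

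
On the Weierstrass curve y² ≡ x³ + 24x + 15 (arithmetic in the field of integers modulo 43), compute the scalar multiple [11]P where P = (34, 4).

Double-and-add on 11 = (1011)₂. Start with P = (34, 4) for the leading 1-bit.
double: tangent at (34, 4): λ = (3·34² + 24)/(2·4) ≡ 9/8. 8⁻¹ ≡ 27 (mod 43), so λ ≡ 9·27 ≡ 28.
  x = λ² - 34 - 34 = 784 - 68 ≡ 28; y = λ·(34 - 28) - 4 ≡ 35. → (28, 35)
double: tangent at (28, 35): λ = (3·28² + 24)/(2·35) ≡ 11/27. 27⁻¹ ≡ 8 (mod 43), so λ ≡ 11·8 ≡ 2.
  x = λ² - 28 - 28 = 4 - 56 ≡ 34; y = λ·(28 - 34) - 35 ≡ 39. → (34, 39)
add P: (34, 39) + (34, 4): same x and y₁ ≡ -y₂, so the sum is the point at infinity.
double: the point at infinity + the point at infinity = the point at infinity (identity).
add P: the point at infinity + (34, 4) = (34, 4) (identity).

(34, 4)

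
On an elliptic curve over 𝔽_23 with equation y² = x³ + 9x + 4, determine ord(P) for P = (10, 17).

2P: tangent at (10, 17): λ = (3·10² + 9)/(2·17) ≡ 10/11. 11⁻¹ ≡ 21 (mod 23), so λ ≡ 10·21 ≡ 3.
  x = λ² - 10 - 10 = 9 - 20 ≡ 12; y = λ·(10 - 12) - 17 ≡ 0. → (12, 0)
3P: (12, 0) + (10, 17). λ = (17 - 0)/(10 - 12) ≡ 17/21 mod 23. 21⁻¹ ≡ 11 (mod 23) since 21·11 = 231 ≡ 1, so λ ≡ 3.
  x = λ² - 12 - 10 = 9 - 22 ≡ 10; y = λ·(12 - 10) - 0 ≡ 6. → (10, 6)
4P: (10, 6) + (10, 17): same x and y₁ ≡ -y₂, so the sum is 𝒪.
4P = 𝒪, so the order is 4.

4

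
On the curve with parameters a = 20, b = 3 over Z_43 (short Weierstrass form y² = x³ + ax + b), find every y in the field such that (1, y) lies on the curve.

x³ + 20x + 3 = 24 ≡ 24 (mod 43).
Square roots of 24 mod 43: 14 and 29 (since 14² = 196 ≡ 24).

14, 29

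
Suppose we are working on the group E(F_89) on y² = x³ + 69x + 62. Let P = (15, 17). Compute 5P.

Double-and-add on 5 = (101)₂. Start with P = (15, 17) for the leading 1-bit.
double: tangent at (15, 17): λ = (3·15² + 69)/(2·17) ≡ 32/34. 34⁻¹ ≡ 55 (mod 89), so λ ≡ 32·55 ≡ 69.
  x = λ² - 15 - 15 = 4761 - 30 ≡ 14; y = λ·(15 - 14) - 17 ≡ 52. → (14, 52)
double: tangent at (14, 52): λ = (3·14² + 69)/(2·52) ≡ 34/15. 15⁻¹ ≡ 6 (mod 89), so λ ≡ 34·6 ≡ 26.
  x = λ² - 14 - 14 = 676 - 28 ≡ 25; y = λ·(14 - 25) - 52 ≡ 18. → (25, 18)
add P: (25, 18) + (15, 17). λ = (17 - 18)/(15 - 25) ≡ 88/79 mod 89. 79⁻¹ ≡ 80 (mod 89), so λ ≡ 9.
  x = λ² - 25 - 15 = 81 - 40 ≡ 41; y = λ·(25 - 41) - 18 ≡ 16. → (41, 16)

(41, 16)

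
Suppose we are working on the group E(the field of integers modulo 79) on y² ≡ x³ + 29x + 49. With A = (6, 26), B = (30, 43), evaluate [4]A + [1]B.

First 4A:
Repeated addition: build up to 4A.
2A: tangent at (6, 26): λ = (3·6² + 29)/(2·26) ≡ 58/52. 52⁻¹ ≡ 38 (mod 79), so λ ≡ 58·38 ≡ 71.
  x = λ² - 6 - 6 = 5041 - 12 ≡ 52; y = λ·(6 - 52) - 26 ≡ 26. → (52, 26)
3A: (52, 26) + (6, 26). λ = (26 - 26)/(6 - 52) ≡ 0/33 mod 79. 33⁻¹ ≡ 12 (mod 79) since 33·12 = 396 ≡ 1, so λ ≡ 0.
  x = λ² - 52 - 6 = 0 - 58 ≡ 21; y = λ·(52 - 21) - 26 ≡ 53. → (21, 53)
4A: (21, 53) + (6, 26). λ = (26 - 53)/(6 - 21) ≡ 52/64 mod 79. 64⁻¹ ≡ 21 (mod 79), so λ ≡ 65.
  x = λ² - 21 - 6 = 4225 - 27 ≡ 11; y = λ·(21 - 11) - 53 ≡ 44. → (11, 44)
4A = (11, 44).
Finally 4A + B:
(11, 44) + (30, 43). λ = (43 - 44)/(30 - 11) ≡ 78/19 mod 79. 19⁻¹ ≡ 25 (mod 79), so λ ≡ 54.
  x = λ² - 11 - 30 = 2916 - 41 ≡ 31; y = λ·(11 - 31) - 44 ≡ 61. → (31, 61)

(31, 61)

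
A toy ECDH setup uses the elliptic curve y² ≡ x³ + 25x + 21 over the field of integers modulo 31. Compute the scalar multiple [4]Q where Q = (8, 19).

Double-and-add on 4 = (100)₂. Start with Q = (8, 19) for the leading 1-bit.
double: tangent at (8, 19): λ = (3·8² + 25)/(2·19) ≡ 0/7. 7⁻¹ ≡ 9 (mod 31), so λ ≡ 0·9 ≡ 0.
  x = λ² - 8 - 8 = 0 - 16 ≡ 15; y = λ·(8 - 15) - 19 ≡ 12. → (15, 12)
double: tangent at (15, 12): λ = (3·15² + 25)/(2·12) ≡ 18/24. 24⁻¹ ≡ 22 (mod 31), so λ ≡ 18·22 ≡ 24.
  x = λ² - 15 - 15 = 576 - 30 ≡ 19; y = λ·(15 - 19) - 12 ≡ 16. → (19, 16)

(19, 16)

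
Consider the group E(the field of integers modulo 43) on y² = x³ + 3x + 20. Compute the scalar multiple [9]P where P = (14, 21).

Double-and-add on 9 = (1001)₂. Start with P = (14, 21) for the leading 1-bit.
double: tangent at (14, 21): λ = (3·14² + 3)/(2·21) ≡ 32/42. 42⁻¹ ≡ 42 (mod 43), so λ ≡ 32·42 ≡ 11.
  x = λ² - 14 - 14 = 121 - 28 ≡ 7; y = λ·(14 - 7) - 21 ≡ 13. → (7, 13)
double: tangent at (7, 13): λ = (3·7² + 3)/(2·13) ≡ 21/26. 26⁻¹ ≡ 5 (mod 43) since 26·5 = 130 ≡ 1, so λ ≡ 21·5 ≡ 19.
  x = λ² - 7 - 7 = 361 - 14 ≡ 3; y = λ·(7 - 3) - 13 ≡ 20. → (3, 20)
double: tangent at (3, 20): λ = (3·3² + 3)/(2·20) ≡ 30/40. 40⁻¹ ≡ 14 (mod 43) since 40·14 = 560 ≡ 1, so λ ≡ 30·14 ≡ 33.
  x = λ² - 3 - 3 = 1089 - 6 ≡ 8; y = λ·(3 - 8) - 20 ≡ 30. → (8, 30)
add P: (8, 30) + (14, 21). λ = (21 - 30)/(14 - 8) ≡ 34/6 mod 43. 6⁻¹ ≡ 36 (mod 43) since 6·36 = 216 ≡ 1, so λ ≡ 20.
  x = λ² - 8 - 14 = 400 - 22 ≡ 34; y = λ·(8 - 34) - 30 ≡ 9. → (34, 9)

(34, 9)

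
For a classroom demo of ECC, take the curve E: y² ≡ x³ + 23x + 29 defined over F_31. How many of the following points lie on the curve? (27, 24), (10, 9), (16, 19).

(27, 24): 24² ≡ 18, rhs ≡ 28 → off.
(10, 9): 9² ≡ 19, rhs ≡ 19 → on.
(16, 19): 19² ≡ 20, rhs ≡ 29 → off.

1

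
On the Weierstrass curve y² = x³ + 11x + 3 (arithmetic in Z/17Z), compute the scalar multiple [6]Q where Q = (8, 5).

(7, 10)

Repeated addition: build up to 6Q.
2Q: tangent at (8, 5): λ = (3·8² + 11)/(2·5) ≡ 16/10. 10⁻¹ ≡ 12 (mod 17) since 10·12 = 120 ≡ 1, so λ ≡ 16·12 ≡ 5.
  x = λ² - 8 - 8 = 25 - 16 ≡ 9; y = λ·(8 - 9) - 5 ≡ 7. → (9, 7)
3Q: (9, 7) + (8, 5). λ = (5 - 7)/(8 - 9) ≡ 15/16 mod 17. 16⁻¹ ≡ 16 (mod 17), so λ ≡ 2.
  x = λ² - 9 - 8 = 4 - 17 ≡ 4; y = λ·(9 - 4) - 7 ≡ 3. → (4, 3)
4Q: (4, 3) + (8, 5). λ = (5 - 3)/(8 - 4) ≡ 2/4 mod 17. 4⁻¹ ≡ 13 (mod 17), so λ ≡ 9.
  x = λ² - 4 - 8 = 81 - 12 ≡ 1; y = λ·(4 - 1) - 3 ≡ 7. → (1, 7)
5Q: (1, 7) + (8, 5). λ = (5 - 7)/(8 - 1) ≡ 15/7 mod 17. 7⁻¹ ≡ 5 (mod 17) since 7·5 = 35 ≡ 1, so λ ≡ 7.
  x = λ² - 1 - 8 = 49 - 9 ≡ 6; y = λ·(1 - 6) - 7 ≡ 9. → (6, 9)
6Q: (6, 9) + (8, 5). λ = (5 - 9)/(8 - 6) ≡ 13/2 mod 17. 2⁻¹ ≡ 9 (mod 17), so λ ≡ 15.
  x = λ² - 6 - 8 = 225 - 14 ≡ 7; y = λ·(6 - 7) - 9 ≡ 10. → (7, 10)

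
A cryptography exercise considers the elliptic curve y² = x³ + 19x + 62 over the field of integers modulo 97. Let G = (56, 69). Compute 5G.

Double-and-add on 5 = (101)₂. Start with G = (56, 69) for the leading 1-bit.
double: tangent at (56, 69): λ = (3·56² + 19)/(2·69) ≡ 18/41. 41⁻¹ ≡ 71 (mod 97) since 41·71 = 2911 ≡ 1, so λ ≡ 18·71 ≡ 17.
  x = λ² - 56 - 56 = 289 - 112 ≡ 80; y = λ·(56 - 80) - 69 ≡ 8. → (80, 8)
double: tangent at (80, 8): λ = (3·80² + 19)/(2·8) ≡ 13/16. 16⁻¹ ≡ 91 (mod 97) since 16·91 = 1456 ≡ 1, so λ ≡ 13·91 ≡ 19.
  x = λ² - 80 - 80 = 361 - 160 ≡ 7; y = λ·(80 - 7) - 8 ≡ 21. → (7, 21)
add G: (7, 21) + (56, 69). λ = (69 - 21)/(56 - 7) ≡ 48/49 mod 97. 49⁻¹ ≡ 2 (mod 97) since 49·2 = 98 ≡ 1, so λ ≡ 96.
  x = λ² - 7 - 56 = 9216 - 63 ≡ 35; y = λ·(7 - 35) - 21 ≡ 7. → (35, 7)

(35, 7)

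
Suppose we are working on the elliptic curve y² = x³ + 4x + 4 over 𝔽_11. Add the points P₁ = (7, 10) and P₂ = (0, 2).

(7, 10) + (0, 2). λ = (2 - 10)/(0 - 7) ≡ 3/4 mod 11. 4⁻¹ ≡ 3 (mod 11), so λ ≡ 9.
  x = λ² - 7 - 0 = 81 - 7 ≡ 8; y = λ·(7 - 8) - 10 ≡ 3. → (8, 3)

(8, 3)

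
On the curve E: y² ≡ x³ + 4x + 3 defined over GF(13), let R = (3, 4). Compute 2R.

(8, 1)

tangent at (3, 4): λ = (3·3² + 4)/(2·4) ≡ 5/8. 8⁻¹ ≡ 5 (mod 13) since 8·5 = 40 ≡ 1, so λ ≡ 5·5 ≡ 12.
  x = λ² - 3 - 3 = 144 - 6 ≡ 8; y = λ·(3 - 8) - 4 ≡ 1. → (8, 1)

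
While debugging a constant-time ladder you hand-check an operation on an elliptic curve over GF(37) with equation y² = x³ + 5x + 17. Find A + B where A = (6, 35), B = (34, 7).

(35, 31)

(6, 35) + (34, 7). λ = (7 - 35)/(34 - 6) ≡ 9/28 mod 37. 28⁻¹ ≡ 4 (mod 37), so λ ≡ 36.
  x = λ² - 6 - 34 = 1296 - 40 ≡ 35; y = λ·(6 - 35) - 35 ≡ 31. → (35, 31)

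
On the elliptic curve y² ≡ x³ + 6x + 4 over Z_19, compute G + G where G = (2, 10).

tangent at (2, 10): λ = (3·2² + 6)/(2·10) ≡ 18/1. 1⁻¹ ≡ 1 (mod 19), so λ ≡ 18·1 ≡ 18.
  x = λ² - 2 - 2 = 324 - 4 ≡ 16; y = λ·(2 - 16) - 10 ≡ 4. → (16, 4)

(16, 4)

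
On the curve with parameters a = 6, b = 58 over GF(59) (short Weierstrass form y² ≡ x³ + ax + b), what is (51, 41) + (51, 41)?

tangent at (51, 41): λ = (3·51² + 6)/(2·41) ≡ 21/23. 23⁻¹ ≡ 18 (mod 59), so λ ≡ 21·18 ≡ 24.
  x = λ² - 51 - 51 = 576 - 102 ≡ 2; y = λ·(51 - 2) - 41 ≡ 14. → (2, 14)

(2, 14)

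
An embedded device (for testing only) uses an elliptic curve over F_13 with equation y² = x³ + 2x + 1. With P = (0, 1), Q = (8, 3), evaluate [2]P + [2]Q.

First 2P:
Repeated addition: build up to 2P.
2P: tangent at (0, 1): λ = (3·0² + 2)/(2·1) ≡ 2/2. 2⁻¹ ≡ 7 (mod 13) since 2·7 = 14 ≡ 1, so λ ≡ 2·7 ≡ 1.
  x = λ² - 0 - 0 = 1 - 0 ≡ 1; y = λ·(0 - 1) - 1 ≡ 11. → (1, 11)
2P = (1, 11).
Next 2Q:
Repeated addition: build up to 2Q.
2Q: tangent at (8, 3): λ = (3·8² + 2)/(2·3) ≡ 12/6. 6⁻¹ ≡ 11 (mod 13), so λ ≡ 12·11 ≡ 2.
  x = λ² - 8 - 8 = 4 - 16 ≡ 1; y = λ·(8 - 1) - 3 ≡ 11. → (1, 11)
2Q = (1, 11).
Finally 2P + 2Q:
tangent at (1, 11): λ = (3·1² + 2)/(2·11) ≡ 5/9. 9⁻¹ ≡ 3 (mod 13) since 9·3 = 27 ≡ 1, so λ ≡ 5·3 ≡ 2.
  x = λ² - 1 - 1 = 4 - 2 ≡ 2; y = λ·(1 - 2) - 11 ≡ 0. → (2, 0)

(2, 0)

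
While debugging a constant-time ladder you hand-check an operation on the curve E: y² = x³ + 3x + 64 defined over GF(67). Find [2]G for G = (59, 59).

tangent at (59, 59): λ = (3·59² + 3)/(2·59) ≡ 61/51. 51⁻¹ ≡ 46 (mod 67), so λ ≡ 61·46 ≡ 59.
  x = λ² - 59 - 59 = 3481 - 118 ≡ 13; y = λ·(59 - 13) - 59 ≡ 42. → (13, 42)

(13, 42)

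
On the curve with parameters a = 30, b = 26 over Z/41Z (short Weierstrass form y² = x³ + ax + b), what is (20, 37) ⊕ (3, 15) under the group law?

(14, 19)

(20, 37) + (3, 15). λ = (15 - 37)/(3 - 20) ≡ 19/24 mod 41. 24⁻¹ ≡ 12 (mod 41) since 24·12 = 288 ≡ 1, so λ ≡ 23.
  x = λ² - 20 - 3 = 529 - 23 ≡ 14; y = λ·(20 - 14) - 37 ≡ 19. → (14, 19)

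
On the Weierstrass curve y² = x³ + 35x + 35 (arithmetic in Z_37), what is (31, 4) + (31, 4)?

tangent at (31, 4): λ = (3·31² + 35)/(2·4) ≡ 32/8. 8⁻¹ ≡ 14 (mod 37) since 8·14 = 112 ≡ 1, so λ ≡ 32·14 ≡ 4.
  x = λ² - 31 - 31 = 16 - 62 ≡ 28; y = λ·(31 - 28) - 4 ≡ 8. → (28, 8)

(28, 8)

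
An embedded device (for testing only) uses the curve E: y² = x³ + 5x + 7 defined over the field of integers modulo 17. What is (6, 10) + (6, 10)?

tangent at (6, 10): λ = (3·6² + 5)/(2·10) ≡ 11/3. 3⁻¹ ≡ 6 (mod 17) since 3·6 = 18 ≡ 1, so λ ≡ 11·6 ≡ 15.
  x = λ² - 6 - 6 = 225 - 12 ≡ 9; y = λ·(6 - 9) - 10 ≡ 13. → (9, 13)

(9, 13)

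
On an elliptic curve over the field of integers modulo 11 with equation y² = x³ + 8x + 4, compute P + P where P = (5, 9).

tangent at (5, 9): λ = (3·5² + 8)/(2·9) ≡ 6/7. 7⁻¹ ≡ 8 (mod 11) since 7·8 = 56 ≡ 1, so λ ≡ 6·8 ≡ 4.
  x = λ² - 5 - 5 = 16 - 10 ≡ 6; y = λ·(5 - 6) - 9 ≡ 9. → (6, 9)

(6, 9)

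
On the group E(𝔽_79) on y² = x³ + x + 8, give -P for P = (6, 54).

-(6, 54) = (6, -54 mod 79) = (6, 25).

(6, 25)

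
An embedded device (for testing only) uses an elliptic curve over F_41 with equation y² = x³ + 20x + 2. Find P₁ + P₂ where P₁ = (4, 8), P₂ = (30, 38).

(4, 8) + (30, 38). λ = (38 - 8)/(30 - 4) ≡ 30/26 mod 41. 26⁻¹ ≡ 30 (mod 41) since 26·30 = 780 ≡ 1, so λ ≡ 39.
  x = λ² - 4 - 30 = 1521 - 34 ≡ 11; y = λ·(4 - 11) - 8 ≡ 6. → (11, 6)

(11, 6)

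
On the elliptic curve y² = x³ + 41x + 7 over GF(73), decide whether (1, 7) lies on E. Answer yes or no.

y² = 7² ≡ 49; x³ + 41x + 7 = 49 ≡ 49 (mod 73). 49 = 49.

yes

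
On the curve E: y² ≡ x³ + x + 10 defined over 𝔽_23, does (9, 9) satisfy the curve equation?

yes

y² = 9² ≡ 12; x³ + 1x + 10 = 748 ≡ 12 (mod 23). 12 = 12.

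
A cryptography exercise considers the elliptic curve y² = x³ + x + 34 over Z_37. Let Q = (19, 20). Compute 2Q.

tangent at (19, 20): λ = (3·19² + 1)/(2·20) ≡ 11/3. 3⁻¹ ≡ 25 (mod 37), so λ ≡ 11·25 ≡ 16.
  x = λ² - 19 - 19 = 256 - 38 ≡ 33; y = λ·(19 - 33) - 20 ≡ 15. → (33, 15)

(33, 15)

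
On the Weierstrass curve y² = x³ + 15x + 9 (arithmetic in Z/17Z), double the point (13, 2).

tangent at (13, 2): λ = (3·13² + 15)/(2·2) ≡ 12/4. 4⁻¹ ≡ 13 (mod 17) since 4·13 = 52 ≡ 1, so λ ≡ 12·13 ≡ 3.
  x = λ² - 13 - 13 = 9 - 26 ≡ 0; y = λ·(13 - 0) - 2 ≡ 3. → (0, 3)

(0, 3)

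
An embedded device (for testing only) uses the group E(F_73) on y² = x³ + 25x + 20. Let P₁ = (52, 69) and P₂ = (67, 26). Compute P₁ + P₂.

(52, 69) + (67, 26). λ = (26 - 69)/(67 - 52) ≡ 30/15 mod 73. 15⁻¹ ≡ 39 (mod 73), so λ ≡ 2.
  x = λ² - 52 - 67 = 4 - 119 ≡ 31; y = λ·(52 - 31) - 69 ≡ 46. → (31, 46)

(31, 46)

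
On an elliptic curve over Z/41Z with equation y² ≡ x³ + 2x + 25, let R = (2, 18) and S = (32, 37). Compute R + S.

(2, 18) + (32, 37). λ = (37 - 18)/(32 - 2) ≡ 19/30 mod 41. 30⁻¹ ≡ 26 (mod 41), so λ ≡ 2.
  x = λ² - 2 - 32 = 4 - 34 ≡ 11; y = λ·(2 - 11) - 18 ≡ 5. → (11, 5)

(11, 5)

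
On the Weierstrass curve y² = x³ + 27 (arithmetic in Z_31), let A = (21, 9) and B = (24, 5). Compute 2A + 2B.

First 2A:
Repeated addition: build up to 2A.
2A: tangent at (21, 9): λ = (3·21² + 0)/(2·9) ≡ 21/18. 18⁻¹ ≡ 19 (mod 31) since 18·19 = 342 ≡ 1, so λ ≡ 21·19 ≡ 27.
  x = λ² - 21 - 21 = 729 - 42 ≡ 5; y = λ·(21 - 5) - 9 ≡ 20. → (5, 20)
2A = (5, 20).
Next 2B:
Repeated addition: build up to 2B.
2B: tangent at (24, 5): λ = (3·24² + 0)/(2·5) ≡ 23/10. 10⁻¹ ≡ 28 (mod 31) since 10·28 = 280 ≡ 1, so λ ≡ 23·28 ≡ 24.
  x = λ² - 24 - 24 = 576 - 48 ≡ 1; y = λ·(24 - 1) - 5 ≡ 20. → (1, 20)
2B = (1, 20).
Finally 2A + 2B:
(5, 20) + (1, 20). λ = (20 - 20)/(1 - 5) ≡ 0/27 mod 31. 27⁻¹ ≡ 23 (mod 31), so λ ≡ 0.
  x = λ² - 5 - 1 = 0 - 6 ≡ 25; y = λ·(5 - 25) - 20 ≡ 11. → (25, 11)

(25, 11)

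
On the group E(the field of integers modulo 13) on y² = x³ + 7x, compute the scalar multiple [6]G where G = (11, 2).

O

Double-and-add on 6 = (110)₂. Start with G = (11, 2) for the leading 1-bit.
double: tangent at (11, 2): λ = (3·11² + 7)/(2·2) ≡ 6/4. 4⁻¹ ≡ 10 (mod 13), so λ ≡ 6·10 ≡ 8.
  x = λ² - 11 - 11 = 64 - 22 ≡ 3; y = λ·(11 - 3) - 2 ≡ 10. → (3, 10)
add G: (3, 10) + (11, 2). λ = (2 - 10)/(11 - 3) ≡ 5/8 mod 13. 8⁻¹ ≡ 5 (mod 13), so λ ≡ 12.
  x = λ² - 3 - 11 = 144 - 14 ≡ 0; y = λ·(3 - 0) - 10 ≡ 0. → (0, 0)
double: (0, 0) + (0, 0): same x and y₁ ≡ -y₂, so the sum is ∞.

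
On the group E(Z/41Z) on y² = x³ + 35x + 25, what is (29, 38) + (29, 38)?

tangent at (29, 38): λ = (3·29² + 35)/(2·38) ≡ 16/35. 35⁻¹ ≡ 34 (mod 41), so λ ≡ 16·34 ≡ 11.
  x = λ² - 29 - 29 = 121 - 58 ≡ 22; y = λ·(29 - 22) - 38 ≡ 39. → (22, 39)

(22, 39)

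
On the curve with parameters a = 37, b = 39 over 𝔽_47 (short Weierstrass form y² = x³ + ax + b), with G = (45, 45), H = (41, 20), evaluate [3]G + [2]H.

First 3G:
Repeated addition: build up to 3G.
2G: tangent at (45, 45): λ = (3·45² + 37)/(2·45) ≡ 2/43. 43⁻¹ ≡ 35 (mod 47), so λ ≡ 2·35 ≡ 23.
  x = λ² - 45 - 45 = 529 - 90 ≡ 16; y = λ·(45 - 16) - 45 ≡ 11. → (16, 11)
3G: (16, 11) + (45, 45). λ = (45 - 11)/(45 - 16) ≡ 34/29 mod 47. 29⁻¹ ≡ 13 (mod 47), so λ ≡ 19.
  x = λ² - 16 - 45 = 361 - 61 ≡ 18; y = λ·(16 - 18) - 11 ≡ 45. → (18, 45)
3G = (18, 45).
Next 2H:
Repeated addition: build up to 2H.
2H: tangent at (41, 20): λ = (3·41² + 37)/(2·20) ≡ 4/40. 40⁻¹ ≡ 20 (mod 47), so λ ≡ 4·20 ≡ 33.
  x = λ² - 41 - 41 = 1089 - 82 ≡ 20; y = λ·(41 - 20) - 20 ≡ 15. → (20, 15)
2H = (20, 15).
Finally 3G + 2H:
(18, 45) + (20, 15). λ = (15 - 45)/(20 - 18) ≡ 17/2 mod 47. 2⁻¹ ≡ 24 (mod 47), so λ ≡ 32.
  x = λ² - 18 - 20 = 1024 - 38 ≡ 46; y = λ·(18 - 46) - 45 ≡ 46. → (46, 46)

(46, 46)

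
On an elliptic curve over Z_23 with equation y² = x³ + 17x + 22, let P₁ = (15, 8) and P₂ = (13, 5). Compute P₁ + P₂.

(15, 8) + (13, 5). λ = (5 - 8)/(13 - 15) ≡ 20/21 mod 23. 21⁻¹ ≡ 11 (mod 23), so λ ≡ 13.
  x = λ² - 15 - 13 = 169 - 28 ≡ 3; y = λ·(15 - 3) - 8 ≡ 10. → (3, 10)

(3, 10)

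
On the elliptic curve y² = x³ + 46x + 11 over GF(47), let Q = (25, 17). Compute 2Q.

(5, 32)

tangent at (25, 17): λ = (3·25² + 46)/(2·17) ≡ 41/34. 34⁻¹ ≡ 18 (mod 47), so λ ≡ 41·18 ≡ 33.
  x = λ² - 25 - 25 = 1089 - 50 ≡ 5; y = λ·(25 - 5) - 17 ≡ 32. → (5, 32)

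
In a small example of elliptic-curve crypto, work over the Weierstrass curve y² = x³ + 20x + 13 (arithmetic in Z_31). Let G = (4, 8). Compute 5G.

(26, 25)

Double-and-add on 5 = (101)₂. Start with G = (4, 8) for the leading 1-bit.
double: tangent at (4, 8): λ = (3·4² + 20)/(2·8) ≡ 6/16. 16⁻¹ ≡ 2 (mod 31), so λ ≡ 6·2 ≡ 12.
  x = λ² - 4 - 4 = 144 - 8 ≡ 12; y = λ·(4 - 12) - 8 ≡ 20. → (12, 20)
double: tangent at (12, 20): λ = (3·12² + 20)/(2·20) ≡ 18/9. 9⁻¹ ≡ 7 (mod 31) since 9·7 = 63 ≡ 1, so λ ≡ 18·7 ≡ 2.
  x = λ² - 12 - 12 = 4 - 24 ≡ 11; y = λ·(12 - 11) - 20 ≡ 13. → (11, 13)
add G: (11, 13) + (4, 8). λ = (8 - 13)/(4 - 11) ≡ 26/24 mod 31. 24⁻¹ ≡ 22 (mod 31) since 24·22 = 528 ≡ 1, so λ ≡ 14.
  x = λ² - 11 - 4 = 196 - 15 ≡ 26; y = λ·(11 - 26) - 13 ≡ 25. → (26, 25)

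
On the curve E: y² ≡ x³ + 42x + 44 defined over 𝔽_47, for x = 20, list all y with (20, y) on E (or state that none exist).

x³ + 42x + 44 = 8884 ≡ 1 (mod 47).
Square roots of 1 mod 47: 1 and 46 (since 1² = 1 ≡ 1).

1, 46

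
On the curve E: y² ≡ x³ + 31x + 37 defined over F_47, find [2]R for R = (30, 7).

tangent at (30, 7): λ = (3·30² + 31)/(2·7) ≡ 5/14. 14⁻¹ ≡ 37 (mod 47), so λ ≡ 5·37 ≡ 44.
  x = λ² - 30 - 30 = 1936 - 60 ≡ 43; y = λ·(30 - 43) - 7 ≡ 32. → (43, 32)

(43, 32)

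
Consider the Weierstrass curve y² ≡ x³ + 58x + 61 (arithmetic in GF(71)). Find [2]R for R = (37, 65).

(1, 7)

tangent at (37, 65): λ = (3·37² + 58)/(2·65) ≡ 47/59. 59⁻¹ ≡ 65 (mod 71) since 59·65 = 3835 ≡ 1, so λ ≡ 47·65 ≡ 2.
  x = λ² - 37 - 37 = 4 - 74 ≡ 1; y = λ·(37 - 1) - 65 ≡ 7. → (1, 7)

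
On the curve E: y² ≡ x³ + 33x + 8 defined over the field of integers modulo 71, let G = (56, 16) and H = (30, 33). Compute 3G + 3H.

First 3G:
Repeated addition: build up to 3G.
2G: tangent at (56, 16): λ = (3·56² + 33)/(2·16) ≡ 69/32. 32⁻¹ ≡ 20 (mod 71), so λ ≡ 69·20 ≡ 31.
  x = λ² - 56 - 56 = 961 - 112 ≡ 68; y = λ·(56 - 68) - 16 ≡ 38. → (68, 38)
3G: (68, 38) + (56, 16). λ = (16 - 38)/(56 - 68) ≡ 49/59 mod 71. 59⁻¹ ≡ 65 (mod 71) since 59·65 = 3835 ≡ 1, so λ ≡ 61.
  x = λ² - 68 - 56 = 3721 - 124 ≡ 47; y = λ·(68 - 47) - 38 ≡ 36. → (47, 36)
3G = (47, 36).
Next 3H:
Repeated addition: build up to 3H.
2H: tangent at (30, 33): λ = (3·30² + 33)/(2·33) ≡ 35/66. 66⁻¹ ≡ 14 (mod 71) since 66·14 = 924 ≡ 1, so λ ≡ 35·14 ≡ 64.
  x = λ² - 30 - 30 = 4096 - 60 ≡ 60; y = λ·(30 - 60) - 33 ≡ 35. → (60, 35)
3H: (60, 35) + (30, 33). λ = (33 - 35)/(30 - 60) ≡ 69/41 mod 71. 41⁻¹ ≡ 26 (mod 71), so λ ≡ 19.
  x = λ² - 60 - 30 = 361 - 90 ≡ 58; y = λ·(60 - 58) - 35 ≡ 3. → (58, 3)
3H = (58, 3).
Finally 3G + 3H:
(47, 36) + (58, 3). λ = (3 - 36)/(58 - 47) ≡ 38/11 mod 71. 11⁻¹ ≡ 13 (mod 71) since 11·13 = 143 ≡ 1, so λ ≡ 68.
  x = λ² - 47 - 58 = 4624 - 105 ≡ 46; y = λ·(47 - 46) - 36 ≡ 32. → (46, 32)

(46, 32)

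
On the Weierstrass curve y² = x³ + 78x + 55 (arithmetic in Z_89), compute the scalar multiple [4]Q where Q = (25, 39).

Repeated addition: build up to 4Q.
2Q: tangent at (25, 39): λ = (3·25² + 78)/(2·39) ≡ 84/78. 78⁻¹ ≡ 8 (mod 89), so λ ≡ 84·8 ≡ 49.
  x = λ² - 25 - 25 = 2401 - 50 ≡ 37; y = λ·(25 - 37) - 39 ≡ 85. → (37, 85)
3Q: (37, 85) + (25, 39). λ = (39 - 85)/(25 - 37) ≡ 43/77 mod 89. 77⁻¹ ≡ 37 (mod 89), so λ ≡ 78.
  x = λ² - 37 - 25 = 6084 - 62 ≡ 59; y = λ·(37 - 59) - 85 ≡ 68. → (59, 68)
4Q: (59, 68) + (25, 39). λ = (39 - 68)/(25 - 59) ≡ 60/55 mod 89. 55⁻¹ ≡ 34 (mod 89), so λ ≡ 82.
  x = λ² - 59 - 25 = 6724 - 84 ≡ 54; y = λ·(59 - 54) - 68 ≡ 75. → (54, 75)

(54, 75)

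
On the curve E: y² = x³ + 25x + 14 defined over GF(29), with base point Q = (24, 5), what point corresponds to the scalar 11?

Double-and-add on 11 = (1011)₂. Start with Q = (24, 5) for the leading 1-bit.
double: tangent at (24, 5): λ = (3·24² + 25)/(2·5) ≡ 13/10. 10⁻¹ ≡ 3 (mod 29), so λ ≡ 13·3 ≡ 10.
  x = λ² - 24 - 24 = 100 - 48 ≡ 23; y = λ·(24 - 23) - 5 ≡ 5. → (23, 5)
double: tangent at (23, 5): λ = (3·23² + 25)/(2·5) ≡ 17/10. 10⁻¹ ≡ 3 (mod 29), so λ ≡ 17·3 ≡ 22.
  x = λ² - 23 - 23 = 484 - 46 ≡ 3; y = λ·(23 - 3) - 5 ≡ 0. → (3, 0)
add Q: (3, 0) + (24, 5). λ = (5 - 0)/(24 - 3) ≡ 5/21 mod 29. 21⁻¹ ≡ 18 (mod 29), so λ ≡ 3.
  x = λ² - 3 - 24 = 9 - 27 ≡ 11; y = λ·(3 - 11) - 0 ≡ 5. → (11, 5)
double: tangent at (11, 5): λ = (3·11² + 25)/(2·5) ≡ 11/10. 10⁻¹ ≡ 3 (mod 29) since 10·3 = 30 ≡ 1, so λ ≡ 11·3 ≡ 4.
  x = λ² - 11 - 11 = 16 - 22 ≡ 23; y = λ·(11 - 23) - 5 ≡ 5. → (23, 5)
add Q: (23, 5) + (24, 5). λ = (5 - 5)/(24 - 23) ≡ 0/1 mod 29. 1⁻¹ ≡ 1 (mod 29), so λ ≡ 0.
  x = λ² - 23 - 24 = 0 - 47 ≡ 11; y = λ·(23 - 11) - 5 ≡ 24. → (11, 24)

(11, 24)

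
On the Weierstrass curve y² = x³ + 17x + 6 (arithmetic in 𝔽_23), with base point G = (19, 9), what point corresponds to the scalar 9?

Double-and-add on 9 = (1001)₂. Start with G = (19, 9) for the leading 1-bit.
double: tangent at (19, 9): λ = (3·19² + 17)/(2·9) ≡ 19/18. 18⁻¹ ≡ 9 (mod 23) since 18·9 = 162 ≡ 1, so λ ≡ 19·9 ≡ 10.
  x = λ² - 19 - 19 = 100 - 38 ≡ 16; y = λ·(19 - 16) - 9 ≡ 21. → (16, 21)
double: tangent at (16, 21): λ = (3·16² + 17)/(2·21) ≡ 3/19. 19⁻¹ ≡ 17 (mod 23), so λ ≡ 3·17 ≡ 5.
  x = λ² - 16 - 16 = 25 - 32 ≡ 16; y = λ·(16 - 16) - 21 ≡ 2. → (16, 2)
double: tangent at (16, 2): λ = (3·16² + 17)/(2·2) ≡ 3/4. 4⁻¹ ≡ 6 (mod 23), so λ ≡ 3·6 ≡ 18.
  x = λ² - 16 - 16 = 324 - 32 ≡ 16; y = λ·(16 - 16) - 2 ≡ 21. → (16, 21)
add G: (16, 21) + (19, 9). λ = (9 - 21)/(19 - 16) ≡ 11/3 mod 23. 3⁻¹ ≡ 8 (mod 23), so λ ≡ 19.
  x = λ² - 16 - 19 = 361 - 35 ≡ 4; y = λ·(16 - 4) - 21 ≡ 0. → (4, 0)

(4, 0)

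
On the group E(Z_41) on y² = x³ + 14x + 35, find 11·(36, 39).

Write P = (36, 39).
Repeated addition: build up to 11P.
2P: tangent at (36, 39): λ = (3·36² + 14)/(2·39) ≡ 7/37. 37⁻¹ ≡ 10 (mod 41) since 37·10 = 370 ≡ 1, so λ ≡ 7·10 ≡ 29.
  x = λ² - 36 - 36 = 841 - 72 ≡ 31; y = λ·(36 - 31) - 39 ≡ 24. → (31, 24)
3P: (31, 24) + (36, 39). λ = (39 - 24)/(36 - 31) ≡ 15/5 mod 41. 5⁻¹ ≡ 33 (mod 41), so λ ≡ 3.
  x = λ² - 31 - 36 = 9 - 67 ≡ 24; y = λ·(31 - 24) - 24 ≡ 38. → (24, 38)
4P: (24, 38) + (36, 39). λ = (39 - 38)/(36 - 24) ≡ 1/12 mod 41. 12⁻¹ ≡ 24 (mod 41) since 12·24 = 288 ≡ 1, so λ ≡ 24.
  x = λ² - 24 - 36 = 576 - 60 ≡ 24; y = λ·(24 - 24) - 38 ≡ 3. → (24, 3)
5P: (24, 3) + (36, 39). λ = (39 - 3)/(36 - 24) ≡ 36/12 mod 41. 12⁻¹ ≡ 24 (mod 41), so λ ≡ 3.
  x = λ² - 24 - 36 = 9 - 60 ≡ 31; y = λ·(24 - 31) - 3 ≡ 17. → (31, 17)
6P: (31, 17) + (36, 39). λ = (39 - 17)/(36 - 31) ≡ 22/5 mod 41. 5⁻¹ ≡ 33 (mod 41) since 5·33 = 165 ≡ 1, so λ ≡ 29.
  x = λ² - 31 - 36 = 841 - 67 ≡ 36; y = λ·(31 - 36) - 17 ≡ 2. → (36, 2)
7P: (36, 2) + (36, 39): same x and y₁ ≡ -y₂, so the sum is O.
8P: O + (36, 39) = (36, 39) (identity).
9P: tangent at (36, 39): λ = (3·36² + 14)/(2·39) ≡ 7/37. 37⁻¹ ≡ 10 (mod 41) since 37·10 = 370 ≡ 1, so λ ≡ 7·10 ≡ 29.
  x = λ² - 36 - 36 = 841 - 72 ≡ 31; y = λ·(36 - 31) - 39 ≡ 24. → (31, 24)
10P: (31, 24) + (36, 39). λ = (39 - 24)/(36 - 31) ≡ 15/5 mod 41. 5⁻¹ ≡ 33 (mod 41), so λ ≡ 3.
  x = λ² - 31 - 36 = 9 - 67 ≡ 24; y = λ·(31 - 24) - 24 ≡ 38. → (24, 38)
11P: (24, 38) + (36, 39). λ = (39 - 38)/(36 - 24) ≡ 1/12 mod 41. 12⁻¹ ≡ 24 (mod 41), so λ ≡ 24.
  x = λ² - 24 - 36 = 576 - 60 ≡ 24; y = λ·(24 - 24) - 38 ≡ 3. → (24, 3)

(24, 3)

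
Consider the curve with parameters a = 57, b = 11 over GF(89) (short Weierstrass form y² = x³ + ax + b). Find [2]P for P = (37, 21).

(87, 44)

tangent at (37, 21): λ = (3·37² + 57)/(2·21) ≡ 70/42. 42⁻¹ ≡ 53 (mod 89), so λ ≡ 70·53 ≡ 61.
  x = λ² - 37 - 37 = 3721 - 74 ≡ 87; y = λ·(37 - 87) - 21 ≡ 44. → (87, 44)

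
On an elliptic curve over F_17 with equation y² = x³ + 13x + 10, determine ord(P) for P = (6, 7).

5

2P: tangent at (6, 7): λ = (3·6² + 13)/(2·7) ≡ 2/14. 14⁻¹ ≡ 11 (mod 17) since 14·11 = 154 ≡ 1, so λ ≡ 2·11 ≡ 5.
  x = λ² - 6 - 6 = 25 - 12 ≡ 13; y = λ·(6 - 13) - 7 ≡ 9. → (13, 9)
3P: (13, 9) + (6, 7). λ = (7 - 9)/(6 - 13) ≡ 15/10 mod 17. 10⁻¹ ≡ 12 (mod 17), so λ ≡ 10.
  x = λ² - 13 - 6 = 100 - 19 ≡ 13; y = λ·(13 - 13) - 9 ≡ 8. → (13, 8)
4P: (13, 8) + (6, 7). λ = (7 - 8)/(6 - 13) ≡ 16/10 mod 17. 10⁻¹ ≡ 12 (mod 17) since 10·12 = 120 ≡ 1, so λ ≡ 5.
  x = λ² - 13 - 6 = 25 - 19 ≡ 6; y = λ·(13 - 6) - 8 ≡ 10. → (6, 10)
5P: (6, 10) + (6, 7): same x and y₁ ≡ -y₂, so the sum is 𝒪.
5P = 𝒪, so the order is 5.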